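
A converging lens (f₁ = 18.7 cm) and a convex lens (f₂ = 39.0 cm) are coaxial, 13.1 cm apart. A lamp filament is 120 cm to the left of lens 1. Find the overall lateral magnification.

Lens 1: 1/d_i1 = 1/(18.7) − 1/(120) = 0.04514, so d_i1 = 22.15 cm; m₁ = −d_i1/d_o1 = -0.1846.
d_o2 = 13.1 − (22.15) = -9.050 cm (virtual object).
Lens 2: 1/d_i2 = 1/(39.0) − 1/(-9.050) = 0.1361, so d_i2 = 7.345 cm; m₂ = −d_i2/d_o2 = +0.8117.
m = m₁·m₂ = (-0.1846)(+0.8117) = -0.150.

m = -0.150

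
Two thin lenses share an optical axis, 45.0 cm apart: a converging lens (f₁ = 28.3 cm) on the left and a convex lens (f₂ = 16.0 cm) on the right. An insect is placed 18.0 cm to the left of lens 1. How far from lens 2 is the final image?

19.3 cm

Lens 1: 1/d_i1 = 1/f₁ − 1/d_o1 = 1/(28.3) − 1/(18.0) = -0.02022, so d_i1 = -49.46 cm.
The intermediate image is 49.46 cm to the left of lens 1 (virtual), which is 45.0 − (-49.46) = 94.46 cm to the left of lens 2, so d_o2 = +94.46 cm.
Lens 2: 1/d_i2 = 1/f₂ − 1/d_o2 = 1/(16.0) − 1/(94.46) = 0.05191, so d_i2 = 19.3 cm.
The final image is real, 19.3 cm to the right of lens 2 (overall magnification ≈ -0.56).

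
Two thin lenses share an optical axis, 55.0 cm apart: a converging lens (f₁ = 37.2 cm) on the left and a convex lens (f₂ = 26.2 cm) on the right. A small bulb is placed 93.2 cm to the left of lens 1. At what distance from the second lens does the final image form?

5.47 cm

Lens 1: 1/d_i1 = 1/f₁ − 1/d_o1 = 1/(37.2) − 1/(93.2) = 0.01615, so d_i1 = 61.91 cm.
The intermediate image is 61.91 cm to the right of lens 1, which lies 6.910 cm to the right of lens 2 — a virtual object — so d_o2 = −6.910 cm.
Lens 2: 1/d_i2 = 1/f₂ − 1/d_o2 = 1/(26.2) − 1/(-6.910) = 0.1829, so d_i2 = 5.47 cm.
The final image is real, 5.47 cm to the right of lens 2 (overall magnification ≈ -0.53).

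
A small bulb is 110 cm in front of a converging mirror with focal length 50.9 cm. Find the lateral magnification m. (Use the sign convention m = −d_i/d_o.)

1/d_i = 1/f − 1/d_o = 1/(50.90) − 1/(110) = 0.01056, so d_i = 94.74 cm.
m = −d_i/d_o = −(94.74)/(110) = -0.861.
The image is real, inverted and reduced, in front of the mirror.

m = -0.861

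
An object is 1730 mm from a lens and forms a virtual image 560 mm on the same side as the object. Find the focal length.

Virtual image ⇒ d_i = −560 mm.
1/f = 1/d_o + 1/d_i = 1/(1730) + 1/(-560) = -0.001208, so f = -828 mm.
Since f is negative, the lens is diverging.

f = -828 mm (diverging)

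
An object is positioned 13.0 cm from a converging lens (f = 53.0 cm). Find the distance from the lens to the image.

Lens equation: 1/v = 1/f − 1/u = 1/(53.00) − 1/(13.0) = 0.01887 − 0.07692 = -0.05806, so v = -17.2 cm.
The image is virtual, upright and enlarged, on the same side as the object.

17.2 cm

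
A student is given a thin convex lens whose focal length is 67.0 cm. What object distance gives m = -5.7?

m = −d_i/d_o ⇒ d_i = −m·d_o.
1/f = 1/d_o + 1/d_i = 1/d_o − 1/(m·d_o) = (1 − 1/m)/d_o, so d_o = f(1 − 1/m) = (67.00)(1 − 1/(-5.7)) = 78.8 cm.

78.8 cm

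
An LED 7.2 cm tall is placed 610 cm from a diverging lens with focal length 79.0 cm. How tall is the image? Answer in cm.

For a diverging lens, f = -79.0 cm.
1/d_i = 1/f − 1/d_o = 1/(-79.00) − 1/(610) = -0.01430, so d_i = -69.94 cm.
m = −d_i/d_o = +0.1147.
|h_i| = |m|·h_o = 0.1147 × 7.2 = 0.826 cm. The image is virtual, upright and reduced, on the same side as the object.

0.826 cm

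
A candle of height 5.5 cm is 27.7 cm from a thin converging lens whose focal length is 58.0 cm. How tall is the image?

1/d_i = 1/f − 1/d_o = 1/(58.00) − 1/(27.7) = -0.01886, so d_i = -53.02 cm.
m = −d_i/d_o = +1.914.
|h_i| = |m|·h_o = 1.914 × 5.5 = 10.5 cm. The image is virtual, upright and enlarged, on the same side as the object.

10.5 cm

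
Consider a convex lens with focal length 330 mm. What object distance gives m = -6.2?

383 mm

m = −d_i/d_o ⇒ d_i = −m·d_o.
1/f = 1/d_o + 1/d_i = 1/d_o − 1/(m·d_o) = (1 − 1/m)/d_o, so d_o = f(1 − 1/m) = (330.0)(1 − 1/(-6.2)) = 383 mm.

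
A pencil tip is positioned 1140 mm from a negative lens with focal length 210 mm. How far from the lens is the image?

For a negative lens, f = -210 mm.
Lens equation: 1/v = 1/f − 1/u = 1/(-210.0) − 1/(1140) = -0.004762 − 0.0008772 = -0.005639, so v = -177 mm.
The image is virtual, upright and reduced, on the same side as the object.

177 mm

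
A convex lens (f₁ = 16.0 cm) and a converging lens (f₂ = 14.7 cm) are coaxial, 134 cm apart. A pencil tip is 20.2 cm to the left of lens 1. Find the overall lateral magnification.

m = +1.32

Lens 1: 1/d_i1 = 1/(16.0) − 1/(20.2) = 0.01300, so d_i1 = 76.95 cm; m₁ = −d_i1/d_o1 = -3.809.
d_o2 = 134 − (76.95) = 57.05 cm.
Lens 2: 1/d_i2 = 1/(14.7) − 1/(57.05) = 0.05050, so d_i2 = 19.80 cm; m₂ = −d_i2/d_o2 = -0.3471.
m = m₁·m₂ = (-3.809)(-0.3471) = +1.32.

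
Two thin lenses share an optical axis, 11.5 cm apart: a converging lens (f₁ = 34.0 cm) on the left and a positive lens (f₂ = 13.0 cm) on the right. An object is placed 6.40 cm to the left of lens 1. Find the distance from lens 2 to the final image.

Lens 1: 1/d_i1 = 1/f₁ − 1/d_o1 = 1/(34.0) − 1/(6.40) = -0.1268, so d_i1 = -7.884 cm.
The intermediate image is 7.884 cm to the left of lens 1 (virtual), which is 11.5 − (-7.884) = 19.38 cm to the left of lens 2, so d_o2 = +19.38 cm.
Lens 2: 1/d_i2 = 1/f₂ − 1/d_o2 = 1/(13.0) − 1/(19.38) = 0.02532, so d_i2 = 39.5 cm.
The final image is real, 39.5 cm to the right of lens 2 (overall magnification ≈ -2.5).

39.5 cm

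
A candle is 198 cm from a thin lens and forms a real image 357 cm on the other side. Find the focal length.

Real image ⇒ d_i = +357 cm.
1/f = 1/d_o + 1/d_i = 1/(198) + 1/(357) = 0.007852, so f = 127 cm.
Since f is positive, the thin lens is converging.

f = 127 cm (converging)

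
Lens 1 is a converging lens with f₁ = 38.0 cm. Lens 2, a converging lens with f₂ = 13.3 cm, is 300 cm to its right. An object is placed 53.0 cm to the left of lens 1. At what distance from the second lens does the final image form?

Lens 1: 1/d_i1 = 1/f₁ − 1/d_o1 = 1/(38.0) − 1/(53.0) = 0.007448, so d_i1 = 134.3 cm.
The intermediate image is 134.3 cm to the right of lens 1, which is 300 − (134.3) = 165.7 cm to the left of lens 2, so d_o2 = +165.7 cm.
Lens 2: 1/d_i2 = 1/f₂ − 1/d_o2 = 1/(13.3) − 1/(165.7) = 0.06915, so d_i2 = 14.5 cm.
The final image is real, 14.5 cm to the right of lens 2 (overall magnification ≈ 0.22).

14.5 cm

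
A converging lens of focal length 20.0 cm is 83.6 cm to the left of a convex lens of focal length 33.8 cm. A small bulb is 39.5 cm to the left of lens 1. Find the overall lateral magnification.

m = +3.73

Lens 1: 1/d_i1 = 1/(20.0) − 1/(39.5) = 0.02468, so d_i1 = 40.51 cm; m₁ = −d_i1/d_o1 = -1.026.
d_o2 = 83.6 − (40.51) = 43.09 cm.
Lens 2: 1/d_i2 = 1/(33.8) − 1/(43.09) = 0.006379, so d_i2 = 156.8 cm; m₂ = −d_i2/d_o2 = -3.638.
m = m₁·m₂ = (-1.026)(-3.638) = +3.73.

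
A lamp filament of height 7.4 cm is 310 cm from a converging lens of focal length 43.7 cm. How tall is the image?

1.21 cm

1/d_i = 1/f − 1/d_o = 1/(43.70) − 1/(310) = 0.01966, so d_i = 50.87 cm.
m = −d_i/d_o = -0.1641.
|h_i| = |m|·h_o = 0.1641 × 7.4 = 1.21 cm. The image is real, inverted and reduced, on the far side of the lens.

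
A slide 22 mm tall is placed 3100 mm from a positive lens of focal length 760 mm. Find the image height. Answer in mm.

7.15 mm

1/d_i = 1/f − 1/d_o = 1/(760.0) − 1/(3100) = 0.0009932, so d_i = 1007 mm.
m = −d_i/d_o = -0.3248.
|h_i| = |m|·h_o = 0.3248 × 22 = 7.15 mm. The image is real, inverted and reduced, on the far side of the lens.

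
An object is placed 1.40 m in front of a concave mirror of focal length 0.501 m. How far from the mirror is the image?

0.780 m

Mirror equation: 1/s_i = 1/f − 1/s_o = 1/(0.5010) − 1/(1.40) = 1.996 − 0.7143 = 1.282, so s_i = 0.780 m.
The image is real, inverted and reduced, in front of the mirror.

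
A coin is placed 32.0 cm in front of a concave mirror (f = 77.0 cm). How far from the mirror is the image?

54.8 cm

Mirror equation: 1/q = 1/f − 1/p = 1/(77.00) − 1/(32.0) = 0.01299 − 0.03125 = -0.01826, so q = -54.8 cm.
The image is virtual, upright and enlarged, behind the mirror.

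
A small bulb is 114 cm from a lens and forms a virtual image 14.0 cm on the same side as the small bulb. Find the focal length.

Virtual image ⇒ d_i = −14.0 cm.
1/f = 1/d_o + 1/d_i = 1/(114) + 1/(-14.0) = -0.06266, so f = -16.0 cm.
Since f is negative, the lens is diverging.

f = -16.0 cm (diverging)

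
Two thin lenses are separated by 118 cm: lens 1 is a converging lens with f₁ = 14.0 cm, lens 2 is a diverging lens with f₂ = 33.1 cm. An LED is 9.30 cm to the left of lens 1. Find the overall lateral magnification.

m = +0.551

Lens 1: 1/d_i1 = 1/(14.0) − 1/(9.30) = -0.03610, so d_i1 = -27.70 cm; m₁ = −d_i1/d_o1 = +2.978.
d_o2 = 118 − (-27.70) = 145.7 cm.
f₂ = −33.1 cm (diverging).
Lens 2: 1/d_i2 = 1/(-33.1) − 1/(145.7) = -0.03707, so d_i2 = -26.97 cm; m₂ = −d_i2/d_o2 = +0.1851.
m = m₁·m₂ = (+2.978)(+0.1851) = +0.551.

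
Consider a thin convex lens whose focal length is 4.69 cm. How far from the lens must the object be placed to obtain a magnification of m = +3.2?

3.22 cm

m = −d_i/d_o ⇒ d_i = −m·d_o.
1/f = 1/d_o + 1/d_i = 1/d_o − 1/(m·d_o) = (1 − 1/m)/d_o, so d_o = f(1 − 1/m) = (4.690)(1 − 1/(+3.2)) = 3.22 cm.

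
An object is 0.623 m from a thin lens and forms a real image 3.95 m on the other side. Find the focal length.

f = 0.538 m (converging)

Real image ⇒ d_i = +3.95 m.
1/f = 1/d_o + 1/d_i = 1/(0.623) + 1/(3.95) = 1.858, so f = 0.538 m.
Since f is positive, the thin lens is converging.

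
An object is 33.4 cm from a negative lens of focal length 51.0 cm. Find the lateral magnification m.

m = +0.604

For a negative lens, f = -51.0 cm.
1/d_i = 1/f − 1/d_o = 1/(-51.00) − 1/(33.4) = -0.04955, so d_i = -20.18 cm.
m = −d_i/d_o = −(-20.18)/(33.4) = +0.604.
The image is virtual, upright and reduced, on the same side as the object.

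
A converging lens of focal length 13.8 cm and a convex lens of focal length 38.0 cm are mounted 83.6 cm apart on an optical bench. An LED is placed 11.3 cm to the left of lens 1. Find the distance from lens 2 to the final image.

51.4 cm

Lens 1: 1/d_i1 = 1/f₁ − 1/d_o1 = 1/(13.8) − 1/(11.3) = -0.01603, so d_i1 = -62.38 cm.
The intermediate image is 62.38 cm to the left of lens 1 (virtual), which is 83.6 − (-62.38) = 146.0 cm to the left of lens 2, so d_o2 = +146.0 cm.
Lens 2: 1/d_i2 = 1/f₂ − 1/d_o2 = 1/(38.0) − 1/(146.0) = 0.01947, so d_i2 = 51.4 cm.
The final image is real, 51.4 cm to the right of lens 2 (overall magnification ≈ -1.9).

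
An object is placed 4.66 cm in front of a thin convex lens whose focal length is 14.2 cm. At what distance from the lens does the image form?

6.94 cm

Thin-lens equation: 1/q = 1/f − 1/p = 1/(14.20) − 1/(4.66) = 0.07042 − 0.2146 = -0.1442, so q = -6.94 cm.
The image is virtual, upright and enlarged, on the same side as the object.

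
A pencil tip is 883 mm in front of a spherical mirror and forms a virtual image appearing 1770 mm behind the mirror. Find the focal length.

f = 1760 mm (concave)

Virtual image ⇒ d_i = −1770 mm.
1/f = 1/d_o + 1/d_i = 1/(883) + 1/(-1770) = 0.0005675, so f = 1760 mm.
Since f is positive, the spherical mirror is concave.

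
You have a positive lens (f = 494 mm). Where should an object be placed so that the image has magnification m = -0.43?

m = −d_i/d_o ⇒ d_i = −m·d_o.
1/f = 1/d_o + 1/d_i = 1/d_o − 1/(m·d_o) = (1 − 1/m)/d_o, so d_o = f(1 − 1/m) = (494.0)(1 − 1/(-0.43)) = 1640 mm.

1640 mm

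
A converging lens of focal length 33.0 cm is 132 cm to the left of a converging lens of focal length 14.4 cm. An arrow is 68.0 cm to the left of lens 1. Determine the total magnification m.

Lens 1: 1/d_i1 = 1/(33.0) − 1/(68.0) = 0.01560, so d_i1 = 64.11 cm; m₁ = −d_i1/d_o1 = -0.9428.
d_o2 = 132 − (64.11) = 67.89 cm.
Lens 2: 1/d_i2 = 1/(14.4) − 1/(67.89) = 0.05471, so d_i2 = 18.28 cm; m₂ = −d_i2/d_o2 = -0.2692.
m = m₁·m₂ = (-0.9428)(-0.2692) = +0.254.

m = +0.254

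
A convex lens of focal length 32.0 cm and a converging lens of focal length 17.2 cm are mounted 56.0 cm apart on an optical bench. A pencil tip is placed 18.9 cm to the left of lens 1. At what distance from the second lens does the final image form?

Lens 1: 1/d_i1 = 1/f₁ − 1/d_o1 = 1/(32.0) − 1/(18.9) = -0.02166, so d_i1 = -46.17 cm.
The intermediate image is 46.17 cm to the left of lens 1 (virtual), which is 56.0 − (-46.17) = 102.2 cm to the left of lens 2, so d_o2 = +102.2 cm.
Lens 2: 1/d_i2 = 1/f₂ − 1/d_o2 = 1/(17.2) − 1/(102.2) = 0.04835, so d_i2 = 20.7 cm.
The final image is real, 20.7 cm to the right of lens 2 (overall magnification ≈ -0.49).

20.7 cm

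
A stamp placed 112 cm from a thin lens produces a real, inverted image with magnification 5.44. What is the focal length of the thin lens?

m = −d_i/d_o ⇒ d_i = −m·d_o = −(-5.44)·(112) = 609.3 cm.
1/f = 1/d_o + 1/d_i = 1/(112) + 1/(609.3) = 0.01057, so f = 94.6 cm.
Since f is positive, the thin lens is converging.

f = 94.6 cm (converging)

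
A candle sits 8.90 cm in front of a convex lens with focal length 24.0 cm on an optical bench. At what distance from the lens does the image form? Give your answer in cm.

14.1 cm

Thin-lens equation: 1/s_i = 1/f − 1/s_o = 1/(24.00) − 1/(8.90) = 0.04167 − 0.1124 = -0.07069, so s_i = -14.1 cm.
The image is virtual, upright and enlarged, on the same side as the object.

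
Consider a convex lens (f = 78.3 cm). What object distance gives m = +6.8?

66.8 cm

m = −d_i/d_o ⇒ d_i = −m·d_o.
1/f = 1/d_o + 1/d_i = 1/d_o − 1/(m·d_o) = (1 − 1/m)/d_o, so d_o = f(1 − 1/m) = (78.30)(1 − 1/(+6.8)) = 66.8 cm.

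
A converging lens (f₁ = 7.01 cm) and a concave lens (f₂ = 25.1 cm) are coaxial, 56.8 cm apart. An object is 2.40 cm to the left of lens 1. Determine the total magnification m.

Lens 1: 1/d_i1 = 1/(7.01) − 1/(2.40) = -0.2740, so d_i1 = -3.649 cm; m₁ = −d_i1/d_o1 = +1.520.
d_o2 = 56.8 − (-3.649) = 60.45 cm.
f₂ = −25.1 cm (diverging).
Lens 2: 1/d_i2 = 1/(-25.1) − 1/(60.45) = -0.05638, so d_i2 = -17.74 cm; m₂ = −d_i2/d_o2 = +0.2934.
m = m₁·m₂ = (+1.520)(+0.2934) = +0.446.

m = +0.446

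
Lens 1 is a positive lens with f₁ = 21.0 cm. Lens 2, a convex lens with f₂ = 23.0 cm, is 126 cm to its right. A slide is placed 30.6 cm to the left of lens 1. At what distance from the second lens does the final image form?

Lens 1: 1/d_i1 = 1/f₁ − 1/d_o1 = 1/(21.0) − 1/(30.6) = 0.01494, so d_i1 = 66.94 cm.
The intermediate image is 66.94 cm to the right of lens 1, which is 126 − (66.94) = 59.06 cm to the left of lens 2, so d_o2 = +59.06 cm.
Lens 2: 1/d_i2 = 1/f₂ − 1/d_o2 = 1/(23.0) − 1/(59.06) = 0.02655, so d_i2 = 37.7 cm.
The final image is real, 37.7 cm to the right of lens 2 (overall magnification ≈ 1.4).

37.7 cm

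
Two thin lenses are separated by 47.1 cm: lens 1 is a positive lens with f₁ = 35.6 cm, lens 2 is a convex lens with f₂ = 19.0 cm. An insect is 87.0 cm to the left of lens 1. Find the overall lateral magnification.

Lens 1: 1/d_i1 = 1/(35.6) − 1/(87.0) = 0.01660, so d_i1 = 60.26 cm; m₁ = −d_i1/d_o1 = -0.6926.
d_o2 = 47.1 − (60.26) = -13.16 cm (virtual object).
Lens 2: 1/d_i2 = 1/(19.0) − 1/(-13.16) = 0.1286, so d_i2 = 7.775 cm; m₂ = −d_i2/d_o2 = +0.5908.
m = m₁·m₂ = (-0.6926)(+0.5908) = -0.409.

m = -0.409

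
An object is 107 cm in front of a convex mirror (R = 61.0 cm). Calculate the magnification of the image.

f = R/2 = 61.0/2 = 30.50 cm; for a convex mirror, f = -30.50 cm.
1/d_i = 1/f − 1/d_o = 1/(-30.50) − 1/(107) = -0.04213, so d_i = -23.73 cm.
m = −d_i/d_o = −(-23.73)/(107) = +0.222.
The image is virtual, upright and reduced, behind the mirror.

m = +0.222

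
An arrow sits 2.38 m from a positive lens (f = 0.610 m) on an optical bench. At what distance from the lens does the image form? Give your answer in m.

Thin-lens equation: 1/q = 1/f − 1/p = 1/(0.6100) − 1/(2.38) = 1.639 − 0.4202 = 1.219, so q = 0.820 m.
The image is real, inverted and reduced, on the far side of the lens.

0.820 m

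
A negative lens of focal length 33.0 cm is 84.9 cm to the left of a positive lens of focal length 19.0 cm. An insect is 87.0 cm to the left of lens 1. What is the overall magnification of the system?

f₁ = −33.0 cm (diverging).
Lens 1: 1/d_i1 = 1/(-33.0) − 1/(87.0) = -0.04180, so d_i1 = -23.93 cm; m₁ = −d_i1/d_o1 = +0.2751.
d_o2 = 84.9 − (-23.93) = 108.8 cm.
Lens 2: 1/d_i2 = 1/(19.0) − 1/(108.8) = 0.04344, so d_i2 = 23.02 cm; m₂ = −d_i2/d_o2 = -0.2116.
m = m₁·m₂ = (+0.2751)(-0.2116) = -0.0582.

m = -0.0582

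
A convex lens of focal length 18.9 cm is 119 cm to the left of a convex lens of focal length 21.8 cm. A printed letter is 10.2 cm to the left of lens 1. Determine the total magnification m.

m = -0.397

Lens 1: 1/d_i1 = 1/(18.9) − 1/(10.2) = -0.04513, so d_i1 = -22.16 cm; m₁ = −d_i1/d_o1 = +2.173.
d_o2 = 119 − (-22.16) = 141.2 cm.
Lens 2: 1/d_i2 = 1/(21.8) − 1/(141.2) = 0.03879, so d_i2 = 25.78 cm; m₂ = −d_i2/d_o2 = -0.1826.
m = m₁·m₂ = (+2.173)(-0.1826) = -0.397.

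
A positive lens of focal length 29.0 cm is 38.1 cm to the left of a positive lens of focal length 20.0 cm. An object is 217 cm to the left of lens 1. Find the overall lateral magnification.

Lens 1: 1/d_i1 = 1/(29.0) − 1/(217) = 0.02987, so d_i1 = 33.47 cm; m₁ = −d_i1/d_o1 = -0.1542.
d_o2 = 38.1 − (33.47) = 4.630 cm.
Lens 2: 1/d_i2 = 1/(20.0) − 1/(4.630) = -0.1660, so d_i2 = -6.025 cm; m₂ = −d_i2/d_o2 = +1.301.
m = m₁·m₂ = (-0.1542)(+1.301) = -0.201.

m = -0.201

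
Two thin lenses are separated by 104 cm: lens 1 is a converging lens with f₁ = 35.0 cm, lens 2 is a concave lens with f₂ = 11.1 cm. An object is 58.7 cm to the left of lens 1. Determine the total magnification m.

m = -0.577

Lens 1: 1/d_i1 = 1/(35.0) − 1/(58.7) = 0.01154, so d_i1 = 86.69 cm; m₁ = −d_i1/d_o1 = -1.477.
d_o2 = 104 − (86.69) = 17.31 cm.
f₂ = −11.1 cm (diverging).
Lens 2: 1/d_i2 = 1/(-11.1) − 1/(17.31) = -0.1479, so d_i2 = -6.763 cm; m₂ = −d_i2/d_o2 = +0.3907.
m = m₁·m₂ = (-1.477)(+0.3907) = -0.577.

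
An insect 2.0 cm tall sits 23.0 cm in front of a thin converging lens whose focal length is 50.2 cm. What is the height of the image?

3.69 cm

1/d_i = 1/f − 1/d_o = 1/(50.20) − 1/(23.0) = -0.02356, so d_i = -42.45 cm.
m = −d_i/d_o = +1.846.
|h_i| = |m|·h_o = 1.846 × 2.0 = 3.69 cm. The image is virtual, upright and enlarged, on the same side as the object.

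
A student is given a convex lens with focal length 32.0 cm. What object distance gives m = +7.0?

m = −d_i/d_o ⇒ d_i = −m·d_o.
1/f = 1/d_o + 1/d_i = 1/d_o − 1/(m·d_o) = (1 − 1/m)/d_o, so d_o = f(1 − 1/m) = (32.00)(1 − 1/(+7.0)) = 27.4 cm.

27.4 cm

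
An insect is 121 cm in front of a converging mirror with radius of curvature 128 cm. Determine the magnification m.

f = R/2 = 128/2 = 64.00 cm.
1/d_i = 1/f − 1/d_o = 1/(64.00) − 1/(121) = 0.007361, so d_i = 135.9 cm.
m = −d_i/d_o = −(135.9)/(121) = -1.12.
The image is real, inverted and enlarged, in front of the mirror.

m = -1.12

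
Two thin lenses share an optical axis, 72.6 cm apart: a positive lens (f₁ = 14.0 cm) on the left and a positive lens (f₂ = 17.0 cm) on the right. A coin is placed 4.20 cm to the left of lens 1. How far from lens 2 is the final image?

21.7 cm

Lens 1: 1/d_i1 = 1/f₁ − 1/d_o1 = 1/(14.0) − 1/(4.20) = -0.1667, so d_i1 = -6.000 cm.
The intermediate image is 6.000 cm to the left of lens 1 (virtual), which is 72.6 − (-6.000) = 78.60 cm to the left of lens 2, so d_o2 = +78.60 cm.
Lens 2: 1/d_i2 = 1/f₂ − 1/d_o2 = 1/(17.0) − 1/(78.60) = 0.04610, so d_i2 = 21.7 cm.
The final image is real, 21.7 cm to the right of lens 2 (overall magnification ≈ -0.39).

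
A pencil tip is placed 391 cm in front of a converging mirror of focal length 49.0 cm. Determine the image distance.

Mirror equation: 1/v = 1/f − 1/u = 1/(49.00) − 1/(391) = 0.02041 − 0.002558 = 0.01785, so v = 56.0 cm.
The image is real, inverted and reduced, in front of the mirror.

56.0 cm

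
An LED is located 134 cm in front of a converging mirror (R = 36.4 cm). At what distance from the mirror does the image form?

f = R/2 = 36.4/2 = 18.20 cm.
Mirror equation: 1/s_i = 1/f − 1/s_o = 1/(18.20) − 1/(134) = 0.05495 − 0.007463 = 0.04748, so s_i = 21.1 cm.
The image is real, inverted and reduced, in front of the mirror.

21.1 cm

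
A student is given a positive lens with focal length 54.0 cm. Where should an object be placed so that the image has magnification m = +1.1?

m = −d_i/d_o ⇒ d_i = −m·d_o.
1/f = 1/d_o + 1/d_i = 1/d_o − 1/(m·d_o) = (1 − 1/m)/d_o, so d_o = f(1 − 1/m) = (54.00)(1 − 1/(+1.1)) = 4.91 cm.

4.91 cm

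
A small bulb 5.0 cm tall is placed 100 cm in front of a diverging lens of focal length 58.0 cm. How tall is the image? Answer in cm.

1.84 cm

For a diverging lens, f = -58.0 cm.
1/d_i = 1/f − 1/d_o = 1/(-58.00) − 1/(100) = -0.02724, so d_i = -36.71 cm.
m = −d_i/d_o = +0.3671.
|h_i| = |m|·h_o = 0.3671 × 5.0 = 1.84 cm. The image is virtual, upright and reduced, on the same side as the object.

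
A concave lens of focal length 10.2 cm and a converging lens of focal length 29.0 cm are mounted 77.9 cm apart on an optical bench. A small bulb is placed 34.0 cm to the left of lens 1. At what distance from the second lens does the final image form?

Lens 1 is diverging, so f₁ = −10.2 cm.
Lens 1: 1/d_i1 = 1/f₁ − 1/d_o1 = 1/(-10.2) − 1/(34.0) = -0.1275, so d_i1 = -7.846 cm.
The intermediate image is 7.846 cm to the left of lens 1 (virtual), which is 77.9 − (-7.846) = 85.75 cm to the left of lens 2, so d_o2 = +85.75 cm.
Lens 2: 1/d_i2 = 1/f₂ − 1/d_o2 = 1/(29.0) − 1/(85.75) = 0.02282, so d_i2 = 43.8 cm.
The final image is real, 43.8 cm to the right of lens 2 (overall magnification ≈ -0.12).

43.8 cm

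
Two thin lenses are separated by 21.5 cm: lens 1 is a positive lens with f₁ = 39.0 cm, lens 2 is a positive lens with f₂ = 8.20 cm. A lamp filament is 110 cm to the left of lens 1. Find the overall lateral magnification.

Lens 1: 1/d_i1 = 1/(39.0) − 1/(110) = 0.01655, so d_i1 = 60.42 cm; m₁ = −d_i1/d_o1 = -0.5493.
d_o2 = 21.5 − (60.42) = -38.92 cm (virtual object).
Lens 2: 1/d_i2 = 1/(8.20) − 1/(-38.92) = 0.1476, so d_i2 = 6.773 cm; m₂ = −d_i2/d_o2 = +0.1740.
m = m₁·m₂ = (-0.5493)(+0.1740) = -0.0956.

m = -0.0956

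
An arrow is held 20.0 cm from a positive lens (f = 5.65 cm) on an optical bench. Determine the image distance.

Lens equation: 1/s_i = 1/f − 1/s_o = 1/(5.650) − 1/(20.0) = 0.1770 − 0.05000 = 0.1270, so s_i = 7.87 cm.
The image is real, inverted and reduced, on the far side of the lens.

7.87 cm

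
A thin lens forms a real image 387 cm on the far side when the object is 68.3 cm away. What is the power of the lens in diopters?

P = +1.72 D

d_i = +387 cm.
1/f = 1/d_o + 1/d_i = 1/(68.3) + 1/(387) = 0.01723 cm⁻¹.
f = 58.05 cm = 0.5805 m, so P = 1/f = +1.72 D.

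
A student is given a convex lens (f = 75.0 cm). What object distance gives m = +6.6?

63.6 cm

m = −d_i/d_o ⇒ d_i = −m·d_o.
1/f = 1/d_o + 1/d_i = 1/d_o − 1/(m·d_o) = (1 − 1/m)/d_o, so d_o = f(1 − 1/m) = (75.00)(1 − 1/(+6.6)) = 63.6 cm.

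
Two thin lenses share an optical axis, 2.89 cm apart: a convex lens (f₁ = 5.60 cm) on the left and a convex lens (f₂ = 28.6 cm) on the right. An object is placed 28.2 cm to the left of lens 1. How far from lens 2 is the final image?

Lens 1: 1/d_i1 = 1/f₁ − 1/d_o1 = 1/(5.60) − 1/(28.2) = 0.1431, so d_i1 = 6.988 cm.
The intermediate image is 6.988 cm to the right of lens 1, which lies 4.098 cm to the right of lens 2 — a virtual object — so d_o2 = −4.098 cm.
Lens 2: 1/d_i2 = 1/f₂ − 1/d_o2 = 1/(28.6) − 1/(-4.098) = 0.2790, so d_i2 = 3.58 cm.
The final image is real, 3.58 cm to the right of lens 2 (overall magnification ≈ -0.22).

3.58 cm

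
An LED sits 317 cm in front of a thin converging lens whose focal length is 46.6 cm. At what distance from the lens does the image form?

54.6 cm

Thin-lens equation: 1/s_i = 1/f − 1/s_o = 1/(46.60) − 1/(317) = 0.02146 − 0.003155 = 0.01830, so s_i = 54.6 cm.
The image is real, inverted and reduced, on the far side of the lens.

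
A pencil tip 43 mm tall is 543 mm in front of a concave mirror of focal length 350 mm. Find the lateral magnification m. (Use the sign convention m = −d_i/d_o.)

m = -1.81

1/d_i = 1/f − 1/d_o = 1/(350.0) − 1/(543) = 0.001016, so d_i = 984.7 mm.
m = −d_i/d_o = −(984.7)/(543) = -1.81.
The image is real, inverted and enlarged, in front of the mirror.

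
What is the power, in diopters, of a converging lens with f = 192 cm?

P = +0.521 D

f = 192 cm = 1.92 m.
P = 1/f = 1/(1.92 m) = +0.521 D.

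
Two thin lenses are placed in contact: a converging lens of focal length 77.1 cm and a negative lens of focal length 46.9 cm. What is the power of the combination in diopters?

P = -0.835 D

P₁ = 1/f₁ = 1/(0.771 m) = +1.297 D; P₂ = 1/f₂ = 1/(-0.469 m) = -2.132 D.
For thin lenses in contact, P = P₁ + P₂ = (+1.297) + (-2.132) = -0.835 D.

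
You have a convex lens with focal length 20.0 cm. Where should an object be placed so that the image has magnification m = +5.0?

m = −d_i/d_o ⇒ d_i = −m·d_o.
1/f = 1/d_o + 1/d_i = 1/d_o − 1/(m·d_o) = (1 − 1/m)/d_o, so d_o = f(1 − 1/m) = (20.00)(1 − 1/(+5.0)) = 16.0 cm.

16.0 cm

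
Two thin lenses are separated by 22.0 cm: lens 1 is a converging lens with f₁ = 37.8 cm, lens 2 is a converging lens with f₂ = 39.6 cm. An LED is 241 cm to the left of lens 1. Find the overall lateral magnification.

m = -0.118

Lens 1: 1/d_i1 = 1/(37.8) − 1/(241) = 0.02231, so d_i1 = 44.83 cm; m₁ = −d_i1/d_o1 = -0.1860.
d_o2 = 22.0 − (44.83) = -22.83 cm (virtual object).
Lens 2: 1/d_i2 = 1/(39.6) − 1/(-22.83) = 0.06905, so d_i2 = 14.48 cm; m₂ = −d_i2/d_o2 = +0.6343.
m = m₁·m₂ = (-0.1860)(+0.6343) = -0.118.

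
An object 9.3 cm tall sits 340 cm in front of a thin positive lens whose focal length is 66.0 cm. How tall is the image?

2.24 cm

1/d_i = 1/f − 1/d_o = 1/(66.00) − 1/(340) = 0.01221, so d_i = 81.90 cm.
m = −d_i/d_o = -0.2409.
|h_i| = |m|·h_o = 0.2409 × 9.3 = 2.24 cm. The image is real, inverted and reduced, on the far side of the lens.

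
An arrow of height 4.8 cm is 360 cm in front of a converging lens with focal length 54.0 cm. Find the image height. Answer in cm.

1/d_i = 1/f − 1/d_o = 1/(54.00) − 1/(360) = 0.01574, so d_i = 63.53 cm.
m = −d_i/d_o = -0.1765.
|h_i| = |m|·h_o = 0.1765 × 4.8 = 0.847 cm. The image is real, inverted and reduced, on the far side of the lens.

0.847 cm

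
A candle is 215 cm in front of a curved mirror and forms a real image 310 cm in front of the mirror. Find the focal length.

f = 127 cm (concave)

Real image ⇒ d_i = +310 cm.
1/f = 1/d_o + 1/d_i = 1/(215) + 1/(310) = 0.007877, so f = 127 cm.
Since f is positive, the curved mirror is concave.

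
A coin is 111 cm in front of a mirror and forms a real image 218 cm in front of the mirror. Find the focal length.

f = 73.6 cm (concave)

Real image ⇒ d_i = +218 cm.
1/f = 1/d_o + 1/d_i = 1/(111) + 1/(218) = 0.01360, so f = 73.6 cm.
Since f is positive, the mirror is concave.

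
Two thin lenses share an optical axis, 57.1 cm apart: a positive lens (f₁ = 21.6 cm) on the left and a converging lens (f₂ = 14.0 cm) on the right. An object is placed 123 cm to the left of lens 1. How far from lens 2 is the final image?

25.6 cm

Lens 1: 1/d_i1 = 1/f₁ − 1/d_o1 = 1/(21.6) − 1/(123) = 0.03817, so d_i1 = 26.20 cm.
The intermediate image is 26.20 cm to the right of lens 1, which is 57.1 − (26.20) = 30.90 cm to the left of lens 2, so d_o2 = +30.90 cm.
Lens 2: 1/d_i2 = 1/f₂ − 1/d_o2 = 1/(14.0) − 1/(30.90) = 0.03907, so d_i2 = 25.6 cm.
The final image is real, 25.6 cm to the right of lens 2 (overall magnification ≈ 0.18).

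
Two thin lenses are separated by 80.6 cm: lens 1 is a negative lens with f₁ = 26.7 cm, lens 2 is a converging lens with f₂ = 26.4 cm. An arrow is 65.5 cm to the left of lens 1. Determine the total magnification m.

m = -0.104

f₁ = −26.7 cm (diverging).
Lens 1: 1/d_i1 = 1/(-26.7) − 1/(65.5) = -0.05272, so d_i1 = -18.97 cm; m₁ = −d_i1/d_o1 = +0.2896.
d_o2 = 80.6 − (-18.97) = 99.57 cm.
Lens 2: 1/d_i2 = 1/(26.4) − 1/(99.57) = 0.02784, so d_i2 = 35.93 cm; m₂ = −d_i2/d_o2 = -0.3608.
m = m₁·m₂ = (+0.2896)(-0.3608) = -0.104.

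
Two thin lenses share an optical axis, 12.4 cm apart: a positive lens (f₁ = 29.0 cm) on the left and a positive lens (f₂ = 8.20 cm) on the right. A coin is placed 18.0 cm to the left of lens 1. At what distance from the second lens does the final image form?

Lens 1: 1/d_i1 = 1/f₁ − 1/d_o1 = 1/(29.0) − 1/(18.0) = -0.02107, so d_i1 = -47.45 cm.
The intermediate image is 47.45 cm to the left of lens 1 (virtual), which is 12.4 − (-47.45) = 59.85 cm to the left of lens 2, so d_o2 = +59.85 cm.
Lens 2: 1/d_i2 = 1/f₂ − 1/d_o2 = 1/(8.20) − 1/(59.85) = 0.1052, so d_i2 = 9.50 cm.
The final image is real, 9.50 cm to the right of lens 2 (overall magnification ≈ -0.42).

9.50 cm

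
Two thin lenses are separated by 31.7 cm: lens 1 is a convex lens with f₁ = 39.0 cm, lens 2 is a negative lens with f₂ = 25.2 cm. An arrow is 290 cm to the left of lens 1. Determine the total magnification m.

m = -0.331

Lens 1: 1/d_i1 = 1/(39.0) − 1/(290) = 0.02219, so d_i1 = 45.06 cm; m₁ = −d_i1/d_o1 = -0.1554.
d_o2 = 31.7 − (45.06) = -13.36 cm (virtual object).
f₂ = −25.2 cm (diverging).
Lens 2: 1/d_i2 = 1/(-25.2) − 1/(-13.36) = 0.03517, so d_i2 = 28.44 cm; m₂ = −d_i2/d_o2 = +2.128.
m = m₁·m₂ = (-0.1554)(+2.128) = -0.331.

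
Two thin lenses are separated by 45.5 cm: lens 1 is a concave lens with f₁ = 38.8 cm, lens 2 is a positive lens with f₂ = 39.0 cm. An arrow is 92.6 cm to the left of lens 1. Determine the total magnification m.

m = -0.340

f₁ = −38.8 cm (diverging).
Lens 1: 1/d_i1 = 1/(-38.8) − 1/(92.6) = -0.03657, so d_i1 = -27.34 cm; m₁ = −d_i1/d_o1 = +0.2952.
d_o2 = 45.5 − (-27.34) = 72.84 cm.
Lens 2: 1/d_i2 = 1/(39.0) − 1/(72.84) = 0.01191, so d_i2 = 83.95 cm; m₂ = −d_i2/d_o2 = -1.152.
m = m₁·m₂ = (+0.2952)(-1.152) = -0.340.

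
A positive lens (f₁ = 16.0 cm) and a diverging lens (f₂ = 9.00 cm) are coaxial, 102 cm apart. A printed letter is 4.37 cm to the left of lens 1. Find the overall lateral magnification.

Lens 1: 1/d_i1 = 1/(16.0) − 1/(4.37) = -0.1663, so d_i1 = -6.012 cm; m₁ = −d_i1/d_o1 = +1.376.
d_o2 = 102 − (-6.012) = 108.0 cm.
f₂ = −9.00 cm (diverging).
Lens 2: 1/d_i2 = 1/(-9.00) − 1/(108.0) = -0.1204, so d_i2 = -8.308 cm; m₂ = −d_i2/d_o2 = +0.07692.
m = m₁·m₂ = (+1.376)(+0.07692) = +0.106.

m = +0.106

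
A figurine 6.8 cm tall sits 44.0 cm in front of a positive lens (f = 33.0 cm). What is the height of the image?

20.4 cm

1/d_i = 1/f − 1/d_o = 1/(33.00) − 1/(44.0) = 0.007576, so d_i = 132.0 cm.
m = −d_i/d_o = -3.000.
|h_i| = |m|·h_o = 3.000 × 6.8 = 20.4 cm. The image is real, inverted and enlarged, on the far side of the lens.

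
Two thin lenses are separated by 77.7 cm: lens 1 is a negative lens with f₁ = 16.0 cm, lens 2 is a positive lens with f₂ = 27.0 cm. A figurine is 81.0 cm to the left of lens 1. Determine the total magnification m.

m = -0.0695

f₁ = −16.0 cm (diverging).
Lens 1: 1/d_i1 = 1/(-16.0) − 1/(81.0) = -0.07485, so d_i1 = -13.36 cm; m₁ = −d_i1/d_o1 = +0.1649.
d_o2 = 77.7 − (-13.36) = 91.06 cm.
Lens 2: 1/d_i2 = 1/(27.0) − 1/(91.06) = 0.02606, so d_i2 = 38.38 cm; m₂ = −d_i2/d_o2 = -0.4215.
m = m₁·m₂ = (+0.1649)(-0.4215) = -0.0695.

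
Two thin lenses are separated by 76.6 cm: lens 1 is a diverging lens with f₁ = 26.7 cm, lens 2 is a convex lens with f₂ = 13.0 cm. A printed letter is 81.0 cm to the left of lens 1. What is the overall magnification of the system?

m = -0.0385

f₁ = −26.7 cm (diverging).
Lens 1: 1/d_i1 = 1/(-26.7) − 1/(81.0) = -0.04980, so d_i1 = -20.08 cm; m₁ = −d_i1/d_o1 = +0.2479.
d_o2 = 76.6 − (-20.08) = 96.68 cm.
Lens 2: 1/d_i2 = 1/(13.0) − 1/(96.68) = 0.06658, so d_i2 = 15.02 cm; m₂ = −d_i2/d_o2 = -0.1554.
m = m₁·m₂ = (+0.2479)(-0.1554) = -0.0385.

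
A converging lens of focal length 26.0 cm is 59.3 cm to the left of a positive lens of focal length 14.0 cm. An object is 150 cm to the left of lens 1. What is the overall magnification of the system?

m = +0.212

Lens 1: 1/d_i1 = 1/(26.0) − 1/(150) = 0.03179, so d_i1 = 31.45 cm; m₁ = −d_i1/d_o1 = -0.2097.
d_o2 = 59.3 − (31.45) = 27.85 cm.
Lens 2: 1/d_i2 = 1/(14.0) − 1/(27.85) = 0.03552, so d_i2 = 28.15 cm; m₂ = −d_i2/d_o2 = -1.011.
m = m₁·m₂ = (-0.2097)(-1.011) = +0.212.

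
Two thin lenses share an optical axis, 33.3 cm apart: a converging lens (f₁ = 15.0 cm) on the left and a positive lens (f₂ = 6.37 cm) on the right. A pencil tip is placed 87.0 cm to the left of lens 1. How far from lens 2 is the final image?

11.0 cm

Lens 1: 1/d_i1 = 1/f₁ − 1/d_o1 = 1/(15.0) − 1/(87.0) = 0.05517, so d_i1 = 18.12 cm.
The intermediate image is 18.12 cm to the right of lens 1, which is 33.3 − (18.12) = 15.18 cm to the left of lens 2, so d_o2 = +15.18 cm.
Lens 2: 1/d_i2 = 1/f₂ − 1/d_o2 = 1/(6.37) − 1/(15.18) = 0.09111, so d_i2 = 11.0 cm.
The final image is real, 11.0 cm to the right of lens 2 (overall magnification ≈ 0.15).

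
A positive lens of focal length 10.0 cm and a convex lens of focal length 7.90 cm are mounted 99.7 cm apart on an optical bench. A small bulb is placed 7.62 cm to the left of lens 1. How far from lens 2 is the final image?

Lens 1: 1/d_i1 = 1/f₁ − 1/d_o1 = 1/(10.0) − 1/(7.62) = -0.03123, so d_i1 = -32.02 cm.
The intermediate image is 32.02 cm to the left of lens 1 (virtual), which is 99.7 − (-32.02) = 131.7 cm to the left of lens 2, so d_o2 = +131.7 cm.
Lens 2: 1/d_i2 = 1/f₂ − 1/d_o2 = 1/(7.90) − 1/(131.7) = 0.1190, so d_i2 = 8.40 cm.
The final image is real, 8.40 cm to the right of lens 2 (overall magnification ≈ -0.27).

8.40 cm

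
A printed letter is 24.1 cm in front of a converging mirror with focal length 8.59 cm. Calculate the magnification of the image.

m = -0.554

1/d_i = 1/f − 1/d_o = 1/(8.590) − 1/(24.1) = 0.07492, so d_i = 13.35 cm.
m = −d_i/d_o = −(13.35)/(24.1) = -0.554.
The image is real, inverted and reduced, in front of the mirror.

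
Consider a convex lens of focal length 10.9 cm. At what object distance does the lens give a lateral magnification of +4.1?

m = −d_i/d_o ⇒ d_i = −m·d_o.
1/f = 1/d_o + 1/d_i = 1/d_o − 1/(m·d_o) = (1 − 1/m)/d_o, so d_o = f(1 − 1/m) = (10.90)(1 − 1/(+4.1)) = 8.24 cm.

8.24 cm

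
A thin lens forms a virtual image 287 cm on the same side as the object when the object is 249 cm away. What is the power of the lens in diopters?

P = +0.0532 D

Virtual image ⇒ d_i = −287 cm.
1/f = 1/d_o + 1/d_i = 1/(249) + 1/(-287) = 0.0005317 cm⁻¹.
f = 1881 cm = 18.81 m, so P = 1/f = +0.0532 D.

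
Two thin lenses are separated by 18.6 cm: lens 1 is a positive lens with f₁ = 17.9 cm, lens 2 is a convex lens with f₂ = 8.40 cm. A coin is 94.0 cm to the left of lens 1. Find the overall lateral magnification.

Lens 1: 1/d_i1 = 1/(17.9) − 1/(94.0) = 0.04523, so d_i1 = 22.11 cm; m₁ = −d_i1/d_o1 = -0.2352.
d_o2 = 18.6 − (22.11) = -3.510 cm (virtual object).
Lens 2: 1/d_i2 = 1/(8.40) − 1/(-3.510) = 0.4039, so d_i2 = 2.476 cm; m₂ = −d_i2/d_o2 = +0.7053.
m = m₁·m₂ = (-0.2352)(+0.7053) = -0.166.

m = -0.166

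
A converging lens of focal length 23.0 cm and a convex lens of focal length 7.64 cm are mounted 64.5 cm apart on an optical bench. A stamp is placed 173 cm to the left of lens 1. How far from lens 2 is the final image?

Lens 1: 1/d_i1 = 1/f₁ − 1/d_o1 = 1/(23.0) − 1/(173) = 0.03770, so d_i1 = 26.53 cm.
The intermediate image is 26.53 cm to the right of lens 1, which is 64.5 − (26.53) = 37.97 cm to the left of lens 2, so d_o2 = +37.97 cm.
Lens 2: 1/d_i2 = 1/f₂ − 1/d_o2 = 1/(7.64) − 1/(37.97) = 0.1046, so d_i2 = 9.56 cm.
The final image is real, 9.56 cm to the right of lens 2 (overall magnification ≈ 0.039).

9.56 cm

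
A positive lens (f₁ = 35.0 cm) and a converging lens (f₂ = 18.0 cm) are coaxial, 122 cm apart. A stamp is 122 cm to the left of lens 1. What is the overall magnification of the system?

Lens 1: 1/d_i1 = 1/(35.0) − 1/(122) = 0.02037, so d_i1 = 49.08 cm; m₁ = −d_i1/d_o1 = -0.4023.
d_o2 = 122 − (49.08) = 72.92 cm.
Lens 2: 1/d_i2 = 1/(18.0) − 1/(72.92) = 0.04184, so d_i2 = 23.90 cm; m₂ = −d_i2/d_o2 = -0.3277.
m = m₁·m₂ = (-0.4023)(-0.3277) = +0.132.

m = +0.132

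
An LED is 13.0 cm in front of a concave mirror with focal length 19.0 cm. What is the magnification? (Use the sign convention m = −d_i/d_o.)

m = +3.17

1/d_i = 1/f − 1/d_o = 1/(19.00) − 1/(13.0) = -0.02429, so d_i = -41.17 cm.
m = −d_i/d_o = −(-41.17)/(13.0) = +3.17.
The image is virtual, upright and enlarged, behind the mirror.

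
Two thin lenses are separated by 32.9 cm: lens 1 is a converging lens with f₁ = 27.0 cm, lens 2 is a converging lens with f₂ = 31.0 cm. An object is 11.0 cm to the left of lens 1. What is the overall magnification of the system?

Lens 1: 1/d_i1 = 1/(27.0) − 1/(11.0) = -0.05387, so d_i1 = -18.56 cm; m₁ = −d_i1/d_o1 = +1.687.
d_o2 = 32.9 − (-18.56) = 51.46 cm.
Lens 2: 1/d_i2 = 1/(31.0) − 1/(51.46) = 0.01283, so d_i2 = 77.97 cm; m₂ = −d_i2/d_o2 = -1.515.
m = m₁·m₂ = (+1.687)(-1.515) = -2.56.

m = -2.56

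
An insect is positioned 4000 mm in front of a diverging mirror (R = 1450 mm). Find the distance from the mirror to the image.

614 mm

f = R/2 = 1450/2 = 725.0 mm; for a diverging mirror, f = -725.0 mm.
Mirror equation: 1/q = 1/f − 1/p = 1/(-725.0) − 1/(4000) = -0.001379 − 0.0002500 = -0.001629, so q = -614 mm.
The image is virtual, upright and reduced, behind the mirror.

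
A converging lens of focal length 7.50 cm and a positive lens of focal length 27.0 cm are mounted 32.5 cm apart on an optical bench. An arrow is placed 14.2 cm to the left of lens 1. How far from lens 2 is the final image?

43.1 cm

Lens 1: 1/d_i1 = 1/f₁ − 1/d_o1 = 1/(7.50) − 1/(14.2) = 0.06291, so d_i1 = 15.90 cm.
The intermediate image is 15.90 cm to the right of lens 1, which is 32.5 − (15.90) = 16.60 cm to the left of lens 2, so d_o2 = +16.60 cm.
Lens 2: 1/d_i2 = 1/f₂ − 1/d_o2 = 1/(27.0) − 1/(16.60) = -0.02320, so d_i2 = -43.1 cm.
The final image is virtual, 43.1 cm to the left of lens 2 (overall magnification ≈ -2.9).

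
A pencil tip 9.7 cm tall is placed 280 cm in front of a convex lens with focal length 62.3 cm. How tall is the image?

1/d_i = 1/f − 1/d_o = 1/(62.30) − 1/(280) = 0.01248, so d_i = 80.13 cm.
m = −d_i/d_o = -0.2862.
|h_i| = |m|·h_o = 0.2862 × 9.7 = 2.78 cm. The image is real, inverted and reduced, on the far side of the lens.

2.78 cm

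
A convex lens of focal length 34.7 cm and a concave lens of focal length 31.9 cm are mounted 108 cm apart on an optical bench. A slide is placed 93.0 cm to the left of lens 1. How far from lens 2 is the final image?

Lens 1: 1/d_i1 = 1/f₁ − 1/d_o1 = 1/(34.7) − 1/(93.0) = 0.01807, so d_i1 = 55.35 cm.
The intermediate image is 55.35 cm to the right of lens 1, which is 108 − (55.35) = 52.65 cm to the left of lens 2, so d_o2 = +52.65 cm.
Lens 2 is diverging, so f₂ = −31.9 cm.
Lens 2: 1/d_i2 = 1/f₂ − 1/d_o2 = 1/(-31.9) − 1/(52.65) = -0.05034, so d_i2 = -19.9 cm.
The final image is virtual, 19.9 cm to the left of lens 2 (overall magnification ≈ -0.22).

19.9 cm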